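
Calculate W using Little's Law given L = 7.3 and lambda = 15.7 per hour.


W = L / lambda = 7.3 / 15.7 = 0.465 hours

0.465 hours


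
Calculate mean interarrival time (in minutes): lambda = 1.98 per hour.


Mean interarrival time = 60/lambda = 60/1.98 = 30.3 minutes

30.3 minutes


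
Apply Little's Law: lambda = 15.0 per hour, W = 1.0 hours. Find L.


L = lambda * W = 15.0 * 1.0 = 15.0

15.0


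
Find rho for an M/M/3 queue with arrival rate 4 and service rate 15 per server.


rho = lambda/(c*mu) = 4/(3*15) = 0.0889

0.0889


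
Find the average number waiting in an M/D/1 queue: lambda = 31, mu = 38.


M/D/1: Lq = rho^2 / (2*(1-rho)) where rho = 31/38; Lq = 1.81

1.81


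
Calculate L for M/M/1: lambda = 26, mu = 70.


rho = 26/70; L = rho/(1-rho) = 0.59

0.59


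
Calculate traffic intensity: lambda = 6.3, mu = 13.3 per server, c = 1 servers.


rho = lambda / (c * mu) = 6.3 / (1 * 13.3) = 0.4737

0.4737


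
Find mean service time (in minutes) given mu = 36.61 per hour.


Mean service time = 60/mu = 60/36.61 = 1.64 minutes

1.64 minutes


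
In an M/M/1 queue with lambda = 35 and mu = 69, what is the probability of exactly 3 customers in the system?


rho = 35/69; P(n) = (1-rho)*rho^n = (1-35/69)*(35/69)^3 = 0.0643

0.0643


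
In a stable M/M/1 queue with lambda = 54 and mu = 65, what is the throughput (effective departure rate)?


For a stable queue (lambda < mu), throughput = lambda = 54 per hour

54 per hour


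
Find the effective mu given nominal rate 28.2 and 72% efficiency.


Effective rate = mu * efficiency = 28.2 * 0.72 = 20.3 per hour

20.3 per hour


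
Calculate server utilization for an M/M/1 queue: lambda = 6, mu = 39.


rho = lambda/mu = 6/39 = 0.1538

0.1538


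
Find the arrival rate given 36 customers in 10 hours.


lambda = total arrivals / time = 36 / 10 = 3.6 per hour

3.6 per hour


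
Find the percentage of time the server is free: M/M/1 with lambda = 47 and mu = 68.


Idle fraction = (1 - rho) * 100 = (1 - 47/68) * 100 = 30.9%

30.9%


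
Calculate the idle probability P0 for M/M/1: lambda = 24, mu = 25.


P0 = 1 - rho = 1 - 24/25 = 0.04

0.04


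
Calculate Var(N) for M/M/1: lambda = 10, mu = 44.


rho = 10/44; Var(N) = rho/(1-rho)^2 = 0.38

0.38


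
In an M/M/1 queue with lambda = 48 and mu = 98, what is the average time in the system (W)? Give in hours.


W = 1/(mu - lambda) = 1/(98 - 48) = 0.02 hours

0.02 hours


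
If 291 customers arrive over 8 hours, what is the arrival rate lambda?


lambda = total arrivals / time = 291 / 8 = 36.38 per hour

36.38 per hour


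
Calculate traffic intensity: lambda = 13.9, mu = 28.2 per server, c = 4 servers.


rho = lambda / (c * mu) = 13.9 / (4 * 28.2) = 0.1232

0.1232


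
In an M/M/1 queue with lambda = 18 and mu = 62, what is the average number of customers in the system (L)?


rho = 18/62; L = rho/(1-rho) = 0.41

0.41


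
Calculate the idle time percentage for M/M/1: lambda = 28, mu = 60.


Idle fraction = (1 - rho) * 100 = (1 - 28/60) * 100 = 53.3%

53.3%


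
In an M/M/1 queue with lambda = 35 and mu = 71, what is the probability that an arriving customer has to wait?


P(wait) = rho = lambda/mu = 35/71 = 0.493

0.493


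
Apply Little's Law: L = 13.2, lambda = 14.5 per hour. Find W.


W = L / lambda = 13.2 / 14.5 = 0.9103 hours

0.9103 hours


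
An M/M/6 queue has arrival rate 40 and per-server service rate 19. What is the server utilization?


rho = lambda/(c*mu) = 40/(6*19) = 0.3509

0.3509


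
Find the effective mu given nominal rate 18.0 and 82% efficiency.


Effective rate = mu * efficiency = 18.0 * 0.82 = 14.76 per hour

14.76 per hour


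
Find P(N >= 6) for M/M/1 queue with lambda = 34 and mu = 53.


P(N >= 6) = rho^6 = (34/53)^6 = 0.0697

0.0697


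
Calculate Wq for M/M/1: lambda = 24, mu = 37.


rho = 24/37; Wq = rho/(mu - lambda) = 0.0499 hours

0.0499 hours


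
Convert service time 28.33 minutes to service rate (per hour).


mu = 60 / avg_service_time = 60 / 28.33 = 2.12 per hour

2.12 per hour


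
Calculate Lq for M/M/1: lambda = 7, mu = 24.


rho = 7/24; Lq = rho^2/(1-rho) = 0.12

0.12


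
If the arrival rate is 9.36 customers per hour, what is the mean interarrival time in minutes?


Mean interarrival time = 60/lambda = 60/9.36 = 6.41 minutes

6.41 minutes


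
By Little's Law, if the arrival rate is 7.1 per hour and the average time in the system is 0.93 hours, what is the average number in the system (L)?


L = lambda * W = 7.1 * 0.93 = 6.6

6.6


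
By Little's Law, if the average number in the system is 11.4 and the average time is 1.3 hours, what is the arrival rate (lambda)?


lambda = L / W = 11.4 / 1.3 = 8.77 per hour

8.77 per hour


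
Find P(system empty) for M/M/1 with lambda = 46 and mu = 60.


P0 = 1 - rho = 1 - 46/60 = 0.2333

0.2333


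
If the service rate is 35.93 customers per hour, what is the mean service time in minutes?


Mean service time = 60/mu = 60/35.93 = 1.67 minutes

1.67 minutes


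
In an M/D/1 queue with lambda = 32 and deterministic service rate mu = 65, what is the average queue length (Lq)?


M/D/1: Lq = rho^2 / (2*(1-rho)) where rho = 32/65; Lq = 0.24

0.24


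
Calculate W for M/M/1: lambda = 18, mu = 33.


W = 1/(mu - lambda) = 1/(33 - 18) = 0.0667 hours

0.0667 hours


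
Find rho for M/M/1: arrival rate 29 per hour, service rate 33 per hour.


rho = lambda/mu = 29/33 = 0.8788

0.8788


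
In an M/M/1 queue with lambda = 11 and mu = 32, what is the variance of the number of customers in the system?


rho = 11/32; Var(N) = rho/(1-rho)^2 = 0.8

0.8


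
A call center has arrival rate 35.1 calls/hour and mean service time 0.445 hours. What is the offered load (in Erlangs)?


Offered load a = lambda * E[S] = 35.1 * 0.445 = 15.62 Erlangs

15.62 Erlangs


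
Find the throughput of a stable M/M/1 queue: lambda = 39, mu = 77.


For a stable queue (lambda < mu), throughput = lambda = 39 per hour

39 per hour


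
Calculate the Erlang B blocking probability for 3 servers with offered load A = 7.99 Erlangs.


B(N,A) = (A^N/N!) / sum(A^k/k!, k=0..N) with N=3, A=7.99 = 0.6751

0.6751


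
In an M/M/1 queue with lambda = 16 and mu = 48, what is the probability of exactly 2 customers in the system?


rho = 16/48; P(n) = (1-rho)*rho^n = (1-16/48)*(16/48)^2 = 0.0741

0.0741


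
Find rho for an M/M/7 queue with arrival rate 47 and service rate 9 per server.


rho = lambda/(c*mu) = 47/(7*9) = 0.746

0.746


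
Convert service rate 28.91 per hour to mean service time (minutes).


Mean service time = 60/mu = 60/28.91 = 2.08 minutes

2.08 minutes


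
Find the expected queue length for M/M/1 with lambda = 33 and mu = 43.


rho = 33/43; Lq = rho^2/(1-rho) = 2.53

2.53


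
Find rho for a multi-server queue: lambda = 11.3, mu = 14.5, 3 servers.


rho = lambda / (c * mu) = 11.3 / (3 * 14.5) = 0.2598

0.2598


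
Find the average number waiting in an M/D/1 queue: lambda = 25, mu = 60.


M/D/1: Lq = rho^2 / (2*(1-rho)) where rho = 25/60; Lq = 0.15

0.15


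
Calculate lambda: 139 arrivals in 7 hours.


lambda = total arrivals / time = 139 / 7 = 19.86 per hour

19.86 per hour


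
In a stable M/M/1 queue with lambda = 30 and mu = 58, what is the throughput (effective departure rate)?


For a stable queue (lambda < mu), throughput = lambda = 30 per hour

30 per hour


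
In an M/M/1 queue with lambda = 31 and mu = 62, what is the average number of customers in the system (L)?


rho = 31/62; L = rho/(1-rho) = 1.0

1.0


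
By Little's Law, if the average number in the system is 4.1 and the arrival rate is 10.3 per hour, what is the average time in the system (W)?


W = L / lambda = 4.1 / 10.3 = 0.3981 hours

0.3981 hours


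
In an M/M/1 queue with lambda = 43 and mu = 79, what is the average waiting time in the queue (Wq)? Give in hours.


rho = 43/79; Wq = rho/(mu - lambda) = 0.0151 hours

0.0151 hours


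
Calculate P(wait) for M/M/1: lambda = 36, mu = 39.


P(wait) = rho = lambda/mu = 36/39 = 0.9231

0.9231


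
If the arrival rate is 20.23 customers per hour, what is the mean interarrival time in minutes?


Mean interarrival time = 60/lambda = 60/20.23 = 2.97 minutes

2.97 minutes


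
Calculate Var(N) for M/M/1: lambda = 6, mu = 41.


rho = 6/41; Var(N) = rho/(1-rho)^2 = 0.2

0.2


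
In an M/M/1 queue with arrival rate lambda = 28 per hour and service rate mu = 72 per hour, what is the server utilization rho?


rho = lambda/mu = 28/72 = 0.3889

0.3889


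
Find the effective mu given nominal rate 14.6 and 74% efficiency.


Effective rate = mu * efficiency = 14.6 * 0.74 = 10.8 per hour

10.8 per hour


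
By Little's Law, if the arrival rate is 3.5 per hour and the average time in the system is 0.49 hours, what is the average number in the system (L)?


L = lambda * W = 3.5 * 0.49 = 1.72

1.72


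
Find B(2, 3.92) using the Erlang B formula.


B(N,A) = (A^N/N!) / sum(A^k/k!, k=0..N) with N=2, A=3.92 = 0.6096

0.6096


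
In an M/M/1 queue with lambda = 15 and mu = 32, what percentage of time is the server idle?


Idle fraction = (1 - rho) * 100 = (1 - 15/32) * 100 = 53.1%

53.1%


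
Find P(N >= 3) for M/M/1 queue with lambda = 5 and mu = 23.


P(N >= 3) = rho^3 = (5/23)^3 = 0.0103

0.0103


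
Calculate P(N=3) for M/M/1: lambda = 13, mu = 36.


rho = 13/36; P(n) = (1-rho)*rho^n = (1-13/36)*(13/36)^3 = 0.0301

0.0301


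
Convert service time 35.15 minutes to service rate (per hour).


mu = 60 / avg_service_time = 60 / 35.15 = 1.71 per hour

1.71 per hour


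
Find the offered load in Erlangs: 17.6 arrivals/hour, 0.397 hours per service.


Offered load a = lambda * E[S] = 17.6 * 0.397 = 6.99 Erlangs

6.99 Erlangs


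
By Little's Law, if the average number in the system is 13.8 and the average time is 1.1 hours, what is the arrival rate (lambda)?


lambda = L / W = 13.8 / 1.1 = 12.55 per hour

12.55 per hour


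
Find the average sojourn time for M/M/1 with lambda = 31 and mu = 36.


W = 1/(mu - lambda) = 1/(36 - 31) = 0.2 hours

0.2 hours


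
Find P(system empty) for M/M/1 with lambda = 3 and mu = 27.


P0 = 1 - rho = 1 - 3/27 = 0.8889

0.8889


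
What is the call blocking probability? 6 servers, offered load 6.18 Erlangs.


B(N,A) = (A^N/N!) / sum(A^k/k!, k=0..N) with N=6, A=6.18 = 0.2774

0.2774


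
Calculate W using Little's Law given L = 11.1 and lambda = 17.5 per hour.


W = L / lambda = 11.1 / 17.5 = 0.6343 hours

0.6343 hours


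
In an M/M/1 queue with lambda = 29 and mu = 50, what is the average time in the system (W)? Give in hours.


W = 1/(mu - lambda) = 1/(50 - 29) = 0.0476 hours

0.0476 hours


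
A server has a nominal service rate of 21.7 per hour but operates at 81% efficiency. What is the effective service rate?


Effective rate = mu * efficiency = 21.7 * 0.81 = 17.58 per hour

17.58 per hour


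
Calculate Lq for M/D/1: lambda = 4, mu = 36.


M/D/1: Lq = rho^2 / (2*(1-rho)) where rho = 4/36; Lq = 0.01

0.01


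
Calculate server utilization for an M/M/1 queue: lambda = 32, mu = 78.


rho = lambda/mu = 32/78 = 0.4103

0.4103


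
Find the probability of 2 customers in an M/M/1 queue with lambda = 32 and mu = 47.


rho = 32/47; P(n) = (1-rho)*rho^n = (1-32/47)*(32/47)^2 = 0.1479

0.1479


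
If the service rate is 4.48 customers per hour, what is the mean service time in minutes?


Mean service time = 60/mu = 60/4.48 = 13.39 minutes

13.39 minutes


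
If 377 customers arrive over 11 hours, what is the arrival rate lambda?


lambda = total arrivals / time = 377 / 11 = 34.27 per hour

34.27 per hour


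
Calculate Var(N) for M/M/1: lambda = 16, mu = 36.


rho = 16/36; Var(N) = rho/(1-rho)^2 = 1.44

1.44


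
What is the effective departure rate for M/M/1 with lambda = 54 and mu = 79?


For a stable queue (lambda < mu), throughput = lambda = 54 per hour

54 per hour


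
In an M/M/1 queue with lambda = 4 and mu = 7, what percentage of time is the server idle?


Idle fraction = (1 - rho) * 100 = (1 - 4/7) * 100 = 42.9%

42.9%


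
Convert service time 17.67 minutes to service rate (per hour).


mu = 60 / avg_service_time = 60 / 17.67 = 3.4 per hour

3.4 per hour


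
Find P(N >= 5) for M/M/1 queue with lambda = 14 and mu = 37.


P(N >= 5) = rho^5 = (14/37)^5 = 0.0078

0.0078


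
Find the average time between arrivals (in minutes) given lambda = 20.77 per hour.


Mean interarrival time = 60/lambda = 60/20.77 = 2.89 minutes

2.89 minutes


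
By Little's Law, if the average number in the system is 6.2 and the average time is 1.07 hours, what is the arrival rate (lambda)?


lambda = L / W = 6.2 / 1.07 = 5.79 per hour

5.79 per hour


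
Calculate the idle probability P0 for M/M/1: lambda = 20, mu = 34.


P0 = 1 - rho = 1 - 20/34 = 0.4118

0.4118


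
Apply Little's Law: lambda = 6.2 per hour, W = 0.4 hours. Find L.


L = lambda * W = 6.2 * 0.4 = 2.48

2.48


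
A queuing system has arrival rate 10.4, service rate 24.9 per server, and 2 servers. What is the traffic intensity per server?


rho = lambda / (c * mu) = 10.4 / (2 * 24.9) = 0.2088

0.2088


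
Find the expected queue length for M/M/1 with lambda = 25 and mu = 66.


rho = 25/66; Lq = rho^2/(1-rho) = 0.23

0.23


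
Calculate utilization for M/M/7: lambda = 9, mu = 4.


rho = lambda/(c*mu) = 9/(7*4) = 0.3214

0.3214


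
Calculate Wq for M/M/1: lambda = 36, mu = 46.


rho = 36/46; Wq = rho/(mu - lambda) = 0.0783 hours

0.0783 hours


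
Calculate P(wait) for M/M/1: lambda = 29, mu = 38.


P(wait) = rho = lambda/mu = 29/38 = 0.7632

0.7632


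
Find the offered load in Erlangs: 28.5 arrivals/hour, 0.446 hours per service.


Offered load a = lambda * E[S] = 28.5 * 0.446 = 12.71 Erlangs

12.71 Erlangs


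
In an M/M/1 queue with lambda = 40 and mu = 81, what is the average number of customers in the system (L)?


rho = 40/81; L = rho/(1-rho) = 0.98

0.98


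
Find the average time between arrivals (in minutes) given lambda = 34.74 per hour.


Mean interarrival time = 60/lambda = 60/34.74 = 1.73 minutes

1.73 minutes


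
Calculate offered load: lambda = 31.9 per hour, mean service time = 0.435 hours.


Offered load a = lambda * E[S] = 31.9 * 0.435 = 13.88 Erlangs

13.88 Erlangs


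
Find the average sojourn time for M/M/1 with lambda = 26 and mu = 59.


W = 1/(mu - lambda) = 1/(59 - 26) = 0.0303 hours

0.0303 hours


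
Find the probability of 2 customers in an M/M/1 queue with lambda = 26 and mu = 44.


rho = 26/44; P(n) = (1-rho)*rho^n = (1-26/44)*(26/44)^2 = 0.1428

0.1428


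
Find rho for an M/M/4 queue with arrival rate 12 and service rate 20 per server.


rho = lambda/(c*mu) = 12/(4*20) = 0.15

0.15


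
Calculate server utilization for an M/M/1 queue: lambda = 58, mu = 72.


rho = lambda/mu = 58/72 = 0.8056

0.8056


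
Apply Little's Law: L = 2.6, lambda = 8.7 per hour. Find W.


W = L / lambda = 2.6 / 8.7 = 0.2989 hours

0.2989 hours


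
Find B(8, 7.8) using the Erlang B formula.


B(N,A) = (A^N/N!) / sum(A^k/k!, k=0..N) with N=8, A=7.8 = 0.2244

0.2244


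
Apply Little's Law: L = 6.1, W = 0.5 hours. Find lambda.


lambda = L / W = 6.1 / 0.5 = 12.2 per hour

12.2 per hour


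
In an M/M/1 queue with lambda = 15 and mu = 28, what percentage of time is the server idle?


Idle fraction = (1 - rho) * 100 = (1 - 15/28) * 100 = 46.4%

46.4%


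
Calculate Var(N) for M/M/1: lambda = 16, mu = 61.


rho = 16/61; Var(N) = rho/(1-rho)^2 = 0.48

0.48


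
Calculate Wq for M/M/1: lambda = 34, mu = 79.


rho = 34/79; Wq = rho/(mu - lambda) = 0.0096 hours

0.0096 hours


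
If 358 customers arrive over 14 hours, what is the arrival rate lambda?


lambda = total arrivals / time = 358 / 14 = 25.57 per hour

25.57 per hour


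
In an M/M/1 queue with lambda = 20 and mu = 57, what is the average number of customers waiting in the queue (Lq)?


rho = 20/57; Lq = rho^2/(1-rho) = 0.19

0.19


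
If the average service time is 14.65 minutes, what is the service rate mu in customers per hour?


mu = 60 / avg_service_time = 60 / 14.65 = 4.1 per hour

4.1 per hour


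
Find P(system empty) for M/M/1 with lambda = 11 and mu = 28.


P0 = 1 - rho = 1 - 11/28 = 0.6071

0.6071


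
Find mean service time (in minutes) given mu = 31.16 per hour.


Mean service time = 60/mu = 60/31.16 = 1.93 minutes

1.93 minutes


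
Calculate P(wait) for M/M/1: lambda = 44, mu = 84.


P(wait) = rho = lambda/mu = 44/84 = 0.5238

0.5238


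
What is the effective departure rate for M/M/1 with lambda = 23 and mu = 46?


For a stable queue (lambda < mu), throughput = lambda = 23 per hour

23 per hour


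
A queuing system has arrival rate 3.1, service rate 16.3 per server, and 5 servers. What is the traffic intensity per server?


rho = lambda / (c * mu) = 3.1 / (5 * 16.3) = 0.038

0.038


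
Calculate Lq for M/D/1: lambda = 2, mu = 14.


M/D/1: Lq = rho^2 / (2*(1-rho)) where rho = 2/14; Lq = 0.01

0.01


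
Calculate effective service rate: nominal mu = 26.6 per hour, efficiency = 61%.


Effective rate = mu * efficiency = 26.6 * 0.61 = 16.23 per hour

16.23 per hour


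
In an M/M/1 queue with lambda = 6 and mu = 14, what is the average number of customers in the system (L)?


rho = 6/14; L = rho/(1-rho) = 0.75

0.75


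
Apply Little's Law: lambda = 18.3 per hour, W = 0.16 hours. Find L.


L = lambda * W = 18.3 * 0.16 = 2.93

2.93


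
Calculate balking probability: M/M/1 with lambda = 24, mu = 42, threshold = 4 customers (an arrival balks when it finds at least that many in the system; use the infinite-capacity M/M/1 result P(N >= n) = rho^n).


P(N >= 4) = rho^4 = (24/42)^4 = 0.1066

0.1066


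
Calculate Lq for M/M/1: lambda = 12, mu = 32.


rho = 12/32; Lq = rho^2/(1-rho) = 0.23

0.23


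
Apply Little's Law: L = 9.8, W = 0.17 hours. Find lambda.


lambda = L / W = 9.8 / 0.17 = 57.65 per hour

57.65 per hour


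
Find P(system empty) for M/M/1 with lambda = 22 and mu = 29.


P0 = 1 - rho = 1 - 22/29 = 0.2414

0.2414


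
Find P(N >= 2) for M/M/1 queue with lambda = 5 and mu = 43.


P(N >= 2) = rho^2 = (5/43)^2 = 0.0135

0.0135


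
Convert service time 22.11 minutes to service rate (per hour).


mu = 60 / avg_service_time = 60 / 22.11 = 2.71 per hour

2.71 per hour


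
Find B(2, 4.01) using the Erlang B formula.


B(N,A) = (A^N/N!) / sum(A^k/k!, k=0..N) with N=2, A=4.01 = 0.6161

0.6161


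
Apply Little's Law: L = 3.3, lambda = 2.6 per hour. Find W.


W = L / lambda = 3.3 / 2.6 = 1.2692 hours

1.2692 hours


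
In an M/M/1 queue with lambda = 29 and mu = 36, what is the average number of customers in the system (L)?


rho = 29/36; L = rho/(1-rho) = 4.14

4.14


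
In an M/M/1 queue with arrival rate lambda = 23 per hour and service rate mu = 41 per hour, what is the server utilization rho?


rho = lambda/mu = 23/41 = 0.561

0.561


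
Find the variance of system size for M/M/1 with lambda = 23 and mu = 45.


rho = 23/45; Var(N) = rho/(1-rho)^2 = 2.14

2.14


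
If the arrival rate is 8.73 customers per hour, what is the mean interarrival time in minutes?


Mean interarrival time = 60/lambda = 60/8.73 = 6.87 minutes

6.87 minutes


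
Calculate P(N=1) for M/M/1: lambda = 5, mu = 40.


rho = 5/40; P(n) = (1-rho)*rho^n = (1-5/40)*(5/40)^1 = 0.1094

0.1094


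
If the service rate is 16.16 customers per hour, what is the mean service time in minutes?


Mean service time = 60/mu = 60/16.16 = 3.71 minutes

3.71 minutes


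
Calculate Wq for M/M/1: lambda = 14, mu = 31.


rho = 14/31; Wq = rho/(mu - lambda) = 0.0266 hours

0.0266 hours


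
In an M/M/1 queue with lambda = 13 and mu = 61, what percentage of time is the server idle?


Idle fraction = (1 - rho) * 100 = (1 - 13/61) * 100 = 78.7%

78.7%


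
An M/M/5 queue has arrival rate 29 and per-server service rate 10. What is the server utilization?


rho = lambda/(c*mu) = 29/(5*10) = 0.58

0.58


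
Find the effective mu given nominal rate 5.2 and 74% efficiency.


Effective rate = mu * efficiency = 5.2 * 0.74 = 3.85 per hour

3.85 per hour


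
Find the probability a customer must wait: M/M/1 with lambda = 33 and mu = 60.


P(wait) = rho = lambda/mu = 33/60 = 0.55

0.55


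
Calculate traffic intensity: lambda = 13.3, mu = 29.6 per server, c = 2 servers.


rho = lambda / (c * mu) = 13.3 / (2 * 29.6) = 0.2247

0.2247


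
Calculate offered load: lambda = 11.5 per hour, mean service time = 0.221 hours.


Offered load a = lambda * E[S] = 11.5 * 0.221 = 2.54 Erlangs

2.54 Erlangs


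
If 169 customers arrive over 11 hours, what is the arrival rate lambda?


lambda = total arrivals / time = 169 / 11 = 15.36 per hour

15.36 per hour


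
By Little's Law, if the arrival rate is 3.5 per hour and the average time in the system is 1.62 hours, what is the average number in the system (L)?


L = lambda * W = 3.5 * 1.62 = 5.67

5.67


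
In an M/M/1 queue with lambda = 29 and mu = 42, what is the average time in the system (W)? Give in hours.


W = 1/(mu - lambda) = 1/(42 - 29) = 0.0769 hours

0.0769 hours


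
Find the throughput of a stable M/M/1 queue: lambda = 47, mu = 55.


For a stable queue (lambda < mu), throughput = lambda = 47 per hour

47 per hour


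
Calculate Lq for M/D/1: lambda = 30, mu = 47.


M/D/1: Lq = rho^2 / (2*(1-rho)) where rho = 30/47; Lq = 0.56

0.56


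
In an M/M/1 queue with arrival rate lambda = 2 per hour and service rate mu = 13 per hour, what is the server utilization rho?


rho = lambda/mu = 2/13 = 0.1538

0.1538


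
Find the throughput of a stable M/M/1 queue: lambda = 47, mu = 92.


For a stable queue (lambda < mu), throughput = lambda = 47 per hour

47 per hour


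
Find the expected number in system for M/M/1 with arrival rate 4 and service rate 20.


rho = 4/20; L = rho/(1-rho) = 0.25

0.25


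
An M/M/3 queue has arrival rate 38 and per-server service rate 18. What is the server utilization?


rho = lambda/(c*mu) = 38/(3*18) = 0.7037

0.7037


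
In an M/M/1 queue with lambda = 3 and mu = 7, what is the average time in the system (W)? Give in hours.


W = 1/(mu - lambda) = 1/(7 - 3) = 0.25 hours

0.25 hours


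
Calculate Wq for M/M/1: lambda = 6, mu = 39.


rho = 6/39; Wq = rho/(mu - lambda) = 0.0047 hours

0.0047 hours


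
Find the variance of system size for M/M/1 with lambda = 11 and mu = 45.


rho = 11/45; Var(N) = rho/(1-rho)^2 = 0.43

0.43


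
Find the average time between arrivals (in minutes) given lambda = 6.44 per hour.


Mean interarrival time = 60/lambda = 60/6.44 = 9.32 minutes

9.32 minutes


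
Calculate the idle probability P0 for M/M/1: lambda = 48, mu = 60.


P0 = 1 - rho = 1 - 48/60 = 0.2

0.2


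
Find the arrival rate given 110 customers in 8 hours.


lambda = total arrivals / time = 110 / 8 = 13.75 per hour

13.75 per hour


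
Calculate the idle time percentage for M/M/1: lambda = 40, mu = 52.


Idle fraction = (1 - rho) * 100 = (1 - 40/52) * 100 = 23.1%

23.1%


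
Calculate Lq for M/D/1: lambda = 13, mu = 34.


M/D/1: Lq = rho^2 / (2*(1-rho)) where rho = 13/34; Lq = 0.12

0.12


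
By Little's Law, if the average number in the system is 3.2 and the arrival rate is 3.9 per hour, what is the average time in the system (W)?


W = L / lambda = 3.2 / 3.9 = 0.8205 hours

0.8205 hours


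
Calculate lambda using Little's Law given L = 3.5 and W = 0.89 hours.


lambda = L / W = 3.5 / 0.89 = 3.93 per hour

3.93 per hour


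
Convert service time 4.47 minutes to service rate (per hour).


mu = 60 / avg_service_time = 60 / 4.47 = 13.42 per hour

13.42 per hour


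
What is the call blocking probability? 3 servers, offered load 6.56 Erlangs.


B(N,A) = (A^N/N!) / sum(A^k/k!, k=0..N) with N=3, A=6.56 = 0.618

0.618


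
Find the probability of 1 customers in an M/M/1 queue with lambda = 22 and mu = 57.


rho = 22/57; P(n) = (1-rho)*rho^n = (1-22/57)*(22/57)^1 = 0.237

0.237


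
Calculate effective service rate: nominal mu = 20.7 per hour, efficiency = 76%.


Effective rate = mu * efficiency = 20.7 * 0.76 = 15.73 per hour

15.73 per hour


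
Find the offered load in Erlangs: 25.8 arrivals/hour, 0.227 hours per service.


Offered load a = lambda * E[S] = 25.8 * 0.227 = 5.86 Erlangs

5.86 Erlangs


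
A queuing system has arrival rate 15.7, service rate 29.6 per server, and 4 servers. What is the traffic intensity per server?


rho = lambda / (c * mu) = 15.7 / (4 * 29.6) = 0.1326

0.1326


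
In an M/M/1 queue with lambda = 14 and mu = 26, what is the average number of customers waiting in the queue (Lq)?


rho = 14/26; Lq = rho^2/(1-rho) = 0.63

0.63


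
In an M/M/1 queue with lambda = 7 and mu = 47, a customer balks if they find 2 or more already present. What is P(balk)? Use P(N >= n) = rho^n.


P(N >= 2) = rho^2 = (7/47)^2 = 0.0222

0.0222


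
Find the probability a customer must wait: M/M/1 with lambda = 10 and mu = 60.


P(wait) = rho = lambda/mu = 10/60 = 0.1667

0.1667


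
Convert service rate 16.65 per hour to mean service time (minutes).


Mean service time = 60/mu = 60/16.65 = 3.6 minutes

3.6 minutes


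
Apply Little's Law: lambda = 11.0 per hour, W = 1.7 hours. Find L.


L = lambda * W = 11.0 * 1.7 = 18.7

18.7


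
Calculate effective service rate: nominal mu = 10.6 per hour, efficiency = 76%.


Effective rate = mu * efficiency = 10.6 * 0.76 = 8.06 per hour

8.06 per hour


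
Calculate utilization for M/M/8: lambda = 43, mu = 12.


rho = lambda/(c*mu) = 43/(8*12) = 0.4479

0.4479


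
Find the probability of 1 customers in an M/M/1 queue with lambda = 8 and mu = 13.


rho = 8/13; P(n) = (1-rho)*rho^n = (1-8/13)*(8/13)^1 = 0.2367

0.2367


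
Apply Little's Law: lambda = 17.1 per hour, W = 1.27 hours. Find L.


L = lambda * W = 17.1 * 1.27 = 21.72

21.72


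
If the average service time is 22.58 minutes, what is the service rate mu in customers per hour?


mu = 60 / avg_service_time = 60 / 22.58 = 2.66 per hour

2.66 per hour


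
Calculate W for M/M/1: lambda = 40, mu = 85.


W = 1/(mu - lambda) = 1/(85 - 40) = 0.0222 hours

0.0222 hours


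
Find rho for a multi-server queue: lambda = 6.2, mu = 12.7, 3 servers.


rho = lambda / (c * mu) = 6.2 / (3 * 12.7) = 0.1627

0.1627


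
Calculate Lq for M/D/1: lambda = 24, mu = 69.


M/D/1: Lq = rho^2 / (2*(1-rho)) where rho = 24/69; Lq = 0.09

0.09


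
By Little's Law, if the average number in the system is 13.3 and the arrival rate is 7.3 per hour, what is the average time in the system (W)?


W = L / lambda = 13.3 / 7.3 = 1.8219 hours

1.8219 hours


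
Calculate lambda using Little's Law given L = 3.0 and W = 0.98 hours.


lambda = L / W = 3.0 / 0.98 = 3.06 per hour

3.06 per hour


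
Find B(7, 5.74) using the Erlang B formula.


B(N,A) = (A^N/N!) / sum(A^k/k!, k=0..N) with N=7, A=5.74 = 0.1681

0.1681


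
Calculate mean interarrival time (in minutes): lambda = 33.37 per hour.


Mean interarrival time = 60/lambda = 60/33.37 = 1.8 minutes

1.8 minutes


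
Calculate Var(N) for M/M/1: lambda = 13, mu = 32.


rho = 13/32; Var(N) = rho/(1-rho)^2 = 1.15

1.15


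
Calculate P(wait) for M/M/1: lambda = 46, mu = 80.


P(wait) = rho = lambda/mu = 46/80 = 0.575

0.575


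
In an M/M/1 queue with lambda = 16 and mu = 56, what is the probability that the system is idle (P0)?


P0 = 1 - rho = 1 - 16/56 = 0.7143

0.7143


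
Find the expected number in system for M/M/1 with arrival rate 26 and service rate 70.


rho = 26/70; L = rho/(1-rho) = 0.59

0.59


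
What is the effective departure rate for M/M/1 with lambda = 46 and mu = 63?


For a stable queue (lambda < mu), throughput = lambda = 46 per hour

46 per hour


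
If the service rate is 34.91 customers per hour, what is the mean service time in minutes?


Mean service time = 60/mu = 60/34.91 = 1.72 minutes

1.72 minutes


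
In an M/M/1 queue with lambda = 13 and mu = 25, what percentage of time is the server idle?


Idle fraction = (1 - rho) * 100 = (1 - 13/25) * 100 = 48.0%

48.0%


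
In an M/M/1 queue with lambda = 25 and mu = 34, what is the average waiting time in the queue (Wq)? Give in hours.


rho = 25/34; Wq = rho/(mu - lambda) = 0.0817 hours

0.0817 hours


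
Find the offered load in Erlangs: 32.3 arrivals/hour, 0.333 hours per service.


Offered load a = lambda * E[S] = 32.3 * 0.333 = 10.76 Erlangs

10.76 Erlangs


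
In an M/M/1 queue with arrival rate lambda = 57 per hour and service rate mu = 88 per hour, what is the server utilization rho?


rho = lambda/mu = 57/88 = 0.6477

0.6477


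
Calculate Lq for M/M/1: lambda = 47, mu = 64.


rho = 47/64; Lq = rho^2/(1-rho) = 2.03

2.03


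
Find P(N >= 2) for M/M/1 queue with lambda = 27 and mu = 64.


P(N >= 2) = rho^2 = (27/64)^2 = 0.178

0.178


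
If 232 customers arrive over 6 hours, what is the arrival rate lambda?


lambda = total arrivals / time = 232 / 6 = 38.67 per hour

38.67 per hour


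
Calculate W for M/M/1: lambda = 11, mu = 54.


W = 1/(mu - lambda) = 1/(54 - 11) = 0.0233 hours

0.0233 hours


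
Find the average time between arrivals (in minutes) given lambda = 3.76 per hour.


Mean interarrival time = 60/lambda = 60/3.76 = 15.96 minutes

15.96 minutes


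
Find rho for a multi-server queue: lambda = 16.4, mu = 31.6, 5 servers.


rho = lambda / (c * mu) = 16.4 / (5 * 31.6) = 0.1038

0.1038


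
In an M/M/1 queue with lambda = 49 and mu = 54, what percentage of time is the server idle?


Idle fraction = (1 - rho) * 100 = (1 - 49/54) * 100 = 9.3%

9.3%


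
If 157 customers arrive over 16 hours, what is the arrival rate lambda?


lambda = total arrivals / time = 157 / 16 = 9.81 per hour

9.81 per hour


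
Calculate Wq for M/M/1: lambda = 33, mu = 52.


rho = 33/52; Wq = rho/(mu - lambda) = 0.0334 hours

0.0334 hours


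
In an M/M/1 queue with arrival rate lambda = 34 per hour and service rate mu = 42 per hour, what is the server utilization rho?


rho = lambda/mu = 34/42 = 0.8095

0.8095


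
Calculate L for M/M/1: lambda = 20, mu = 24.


rho = 20/24; L = rho/(1-rho) = 5.0

5.0


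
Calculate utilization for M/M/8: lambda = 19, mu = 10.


rho = lambda/(c*mu) = 19/(8*10) = 0.2375

0.2375


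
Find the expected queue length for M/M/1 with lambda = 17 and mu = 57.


rho = 17/57; Lq = rho^2/(1-rho) = 0.13

0.13


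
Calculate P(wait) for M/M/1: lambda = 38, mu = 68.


P(wait) = rho = lambda/mu = 38/68 = 0.5588

0.5588


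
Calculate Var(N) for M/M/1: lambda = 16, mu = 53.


rho = 16/53; Var(N) = rho/(1-rho)^2 = 0.62

0.62


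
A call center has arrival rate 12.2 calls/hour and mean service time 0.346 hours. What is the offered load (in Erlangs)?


Offered load a = lambda * E[S] = 12.2 * 0.346 = 4.22 Erlangs

4.22 Erlangs


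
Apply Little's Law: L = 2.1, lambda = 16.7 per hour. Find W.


W = L / lambda = 2.1 / 16.7 = 0.1257 hours

0.1257 hours


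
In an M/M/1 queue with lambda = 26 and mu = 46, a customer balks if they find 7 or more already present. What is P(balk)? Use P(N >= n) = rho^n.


P(N >= 7) = rho^7 = (26/46)^7 = 0.0184

0.0184


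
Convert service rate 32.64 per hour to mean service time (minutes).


Mean service time = 60/mu = 60/32.64 = 1.84 minutes

1.84 minutes


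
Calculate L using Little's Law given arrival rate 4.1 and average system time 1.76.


L = lambda * W = 4.1 * 1.76 = 7.22

7.22


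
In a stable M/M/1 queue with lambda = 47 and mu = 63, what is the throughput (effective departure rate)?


For a stable queue (lambda < mu), throughput = lambda = 47 per hour

47 per hour


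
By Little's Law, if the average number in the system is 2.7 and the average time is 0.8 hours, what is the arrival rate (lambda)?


lambda = L / W = 2.7 / 0.8 = 3.38 per hour

3.38 per hour


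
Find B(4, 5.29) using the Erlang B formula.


B(N,A) = (A^N/N!) / sum(A^k/k!, k=0..N) with N=4, A=5.29 = 0.4206

0.4206


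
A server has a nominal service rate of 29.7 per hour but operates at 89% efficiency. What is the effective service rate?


Effective rate = mu * efficiency = 29.7 * 0.89 = 26.43 per hour

26.43 per hour


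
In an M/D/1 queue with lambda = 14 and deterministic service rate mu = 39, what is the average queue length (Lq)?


M/D/1: Lq = rho^2 / (2*(1-rho)) where rho = 14/39; Lq = 0.1

0.1


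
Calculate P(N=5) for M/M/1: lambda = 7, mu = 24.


rho = 7/24; P(n) = (1-rho)*rho^n = (1-7/24)*(7/24)^5 = 0.0015

0.0015


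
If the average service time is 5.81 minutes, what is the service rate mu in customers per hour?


mu = 60 / avg_service_time = 60 / 5.81 = 10.33 per hour

10.33 per hour


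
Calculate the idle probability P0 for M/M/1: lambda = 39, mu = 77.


P0 = 1 - rho = 1 - 39/77 = 0.4935

0.4935


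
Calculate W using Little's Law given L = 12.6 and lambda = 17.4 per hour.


W = L / lambda = 12.6 / 17.4 = 0.7241 hours

0.7241 hours


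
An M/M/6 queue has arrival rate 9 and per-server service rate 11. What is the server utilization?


rho = lambda/(c*mu) = 9/(6*11) = 0.1364

0.1364


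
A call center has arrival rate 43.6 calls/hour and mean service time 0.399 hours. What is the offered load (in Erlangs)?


Offered load a = lambda * E[S] = 43.6 * 0.399 = 17.4 Erlangs

17.4 Erlangs


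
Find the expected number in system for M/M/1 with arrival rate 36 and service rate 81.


rho = 36/81; L = rho/(1-rho) = 0.8

0.8


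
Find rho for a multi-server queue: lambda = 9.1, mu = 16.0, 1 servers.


rho = lambda / (c * mu) = 9.1 / (1 * 16.0) = 0.5688

0.5688


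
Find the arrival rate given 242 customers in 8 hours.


lambda = total arrivals / time = 242 / 8 = 30.25 per hour

30.25 per hour


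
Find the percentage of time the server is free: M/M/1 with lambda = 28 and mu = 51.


Idle fraction = (1 - rho) * 100 = (1 - 28/51) * 100 = 45.1%

45.1%


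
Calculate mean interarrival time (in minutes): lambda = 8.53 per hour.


Mean interarrival time = 60/lambda = 60/8.53 = 7.03 minutes

7.03 minutes


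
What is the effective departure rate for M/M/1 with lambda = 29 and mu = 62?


For a stable queue (lambda < mu), throughput = lambda = 29 per hour

29 per hour


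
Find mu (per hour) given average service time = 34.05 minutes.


mu = 60 / avg_service_time = 60 / 34.05 = 1.76 per hour

1.76 per hour


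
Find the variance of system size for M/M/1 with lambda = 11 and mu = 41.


rho = 11/41; Var(N) = rho/(1-rho)^2 = 0.5

0.5


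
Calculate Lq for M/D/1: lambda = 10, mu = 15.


M/D/1: Lq = rho^2 / (2*(1-rho)) where rho = 10/15; Lq = 0.67

0.67


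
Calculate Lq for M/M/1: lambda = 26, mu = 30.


rho = 26/30; Lq = rho^2/(1-rho) = 5.63

5.63


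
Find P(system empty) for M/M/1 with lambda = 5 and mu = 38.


P0 = 1 - rho = 1 - 5/38 = 0.8684

0.8684


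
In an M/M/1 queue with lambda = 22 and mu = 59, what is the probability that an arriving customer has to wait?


P(wait) = rho = lambda/mu = 22/59 = 0.3729

0.3729


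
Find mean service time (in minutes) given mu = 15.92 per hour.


Mean service time = 60/mu = 60/15.92 = 3.77 minutes

3.77 minutes


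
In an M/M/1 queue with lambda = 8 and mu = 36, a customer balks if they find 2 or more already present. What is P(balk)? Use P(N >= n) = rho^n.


P(N >= 2) = rho^2 = (8/36)^2 = 0.0494

0.0494


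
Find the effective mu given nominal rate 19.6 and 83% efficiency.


Effective rate = mu * efficiency = 19.6 * 0.83 = 16.27 per hour

16.27 per hour


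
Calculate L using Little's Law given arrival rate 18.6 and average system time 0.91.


L = lambda * W = 18.6 * 0.91 = 16.93

16.93


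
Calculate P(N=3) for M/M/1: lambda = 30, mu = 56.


rho = 30/56; P(n) = (1-rho)*rho^n = (1-30/56)*(30/56)^3 = 0.0714

0.0714


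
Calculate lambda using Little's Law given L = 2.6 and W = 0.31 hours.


lambda = L / W = 2.6 / 0.31 = 8.39 per hour

8.39 per hour


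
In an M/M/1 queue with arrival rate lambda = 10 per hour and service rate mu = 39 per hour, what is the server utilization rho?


rho = lambda/mu = 10/39 = 0.2564

0.2564


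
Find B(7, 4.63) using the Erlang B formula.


B(N,A) = (A^N/N!) / sum(A^k/k!, k=0..N) with N=7, A=4.63 = 0.0978

0.0978


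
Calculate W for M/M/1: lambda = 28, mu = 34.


W = 1/(mu - lambda) = 1/(34 - 28) = 0.1667 hours

0.1667 hours


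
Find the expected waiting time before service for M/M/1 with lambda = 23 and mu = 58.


rho = 23/58; Wq = rho/(mu - lambda) = 0.0113 hours

0.0113 hours


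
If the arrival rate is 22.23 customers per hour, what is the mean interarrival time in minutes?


Mean interarrival time = 60/lambda = 60/22.23 = 2.7 minutes

2.7 minutes


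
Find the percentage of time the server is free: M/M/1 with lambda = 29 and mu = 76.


Idle fraction = (1 - rho) * 100 = (1 - 29/76) * 100 = 61.8%

61.8%


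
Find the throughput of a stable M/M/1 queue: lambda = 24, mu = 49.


For a stable queue (lambda < mu), throughput = lambda = 24 per hour

24 per hour


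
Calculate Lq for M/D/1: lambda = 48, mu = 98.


M/D/1: Lq = rho^2 / (2*(1-rho)) where rho = 48/98; Lq = 0.24

0.24


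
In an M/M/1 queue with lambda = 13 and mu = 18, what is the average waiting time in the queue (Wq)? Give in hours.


rho = 13/18; Wq = rho/(mu - lambda) = 0.1444 hours

0.1444 hours


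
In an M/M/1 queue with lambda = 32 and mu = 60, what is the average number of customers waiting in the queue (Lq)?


rho = 32/60; Lq = rho^2/(1-rho) = 0.61

0.61


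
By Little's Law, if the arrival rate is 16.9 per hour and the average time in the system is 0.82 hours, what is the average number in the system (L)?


L = lambda * W = 16.9 * 0.82 = 13.86

13.86


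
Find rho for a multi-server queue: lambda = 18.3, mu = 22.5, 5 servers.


rho = lambda / (c * mu) = 18.3 / (5 * 22.5) = 0.1627

0.1627


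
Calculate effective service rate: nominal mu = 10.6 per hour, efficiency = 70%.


Effective rate = mu * efficiency = 10.6 * 0.7 = 7.42 per hour

7.42 per hour


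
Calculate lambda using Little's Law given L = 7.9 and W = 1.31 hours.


lambda = L / W = 7.9 / 1.31 = 6.03 per hour

6.03 per hour


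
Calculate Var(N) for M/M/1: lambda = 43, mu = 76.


rho = 43/76; Var(N) = rho/(1-rho)^2 = 3.0

3.0


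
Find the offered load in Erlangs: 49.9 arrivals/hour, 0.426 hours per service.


Offered load a = lambda * E[S] = 49.9 * 0.426 = 21.26 Erlangs

21.26 Erlangs


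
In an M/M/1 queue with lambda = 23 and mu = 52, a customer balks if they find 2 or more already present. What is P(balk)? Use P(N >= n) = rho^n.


P(N >= 2) = rho^2 = (23/52)^2 = 0.1956

0.1956


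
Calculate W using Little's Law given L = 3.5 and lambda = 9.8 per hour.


W = L / lambda = 3.5 / 9.8 = 0.3571 hours

0.3571 hours
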